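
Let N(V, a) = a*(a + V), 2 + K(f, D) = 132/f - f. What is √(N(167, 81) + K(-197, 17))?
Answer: √787136943/197 ≈ 142.42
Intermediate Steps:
K(f, D) = -2 - f + 132/f (K(f, D) = -2 + (132/f - f) = -2 + (-f + 132/f) = -2 - f + 132/f)
N(V, a) = a*(V + a)
√(N(167, 81) + K(-197, 17)) = √(81*(167 + 81) + (-2 - 1*(-197) + 132/(-197))) = √(81*248 + (-2 + 197 + 132*(-1/197))) = √(20088 + (-2 + 197 - 132/197)) = √(20088 + 38283/197) = √(3995619/197) = √787136943/197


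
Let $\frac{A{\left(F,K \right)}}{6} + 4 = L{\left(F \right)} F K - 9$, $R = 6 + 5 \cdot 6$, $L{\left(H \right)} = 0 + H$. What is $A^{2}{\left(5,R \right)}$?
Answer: $28323684$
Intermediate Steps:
$L{\left(H \right)} = H$
$R = 36$ ($R = 6 + 30 = 36$)
$A{\left(F,K \right)} = -78 + 6 K F^{2}$ ($A{\left(F,K \right)} = -24 + 6 \left(F F K - 9\right) = -24 + 6 \left(F^{2} K - 9\right) = -24 + 6 \left(K F^{2} - 9\right) = -24 + 6 \left(-9 + K F^{2}\right) = -24 + \left(-54 + 6 K F^{2}\right) = -78 + 6 K F^{2}$)
$A^{2}{\left(5,R \right)} = \left(-78 + 6 \cdot 36 \cdot 5^{2}\right)^{2} = \left(-78 + 6 \cdot 36 \cdot 25\right)^{2} = \left(-78 + 5400\right)^{2} = 5322^{2} = 28323684$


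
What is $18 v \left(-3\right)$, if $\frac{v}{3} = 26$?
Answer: $-4212$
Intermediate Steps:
$v = 78$ ($v = 3 \cdot 26 = 78$)
$18 v \left(-3\right) = 18 \cdot 78 \left(-3\right) = 1404 \left(-3\right) = -4212$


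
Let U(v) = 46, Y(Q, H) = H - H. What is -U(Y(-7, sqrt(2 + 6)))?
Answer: -46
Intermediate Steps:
Y(Q, H) = 0
-U(Y(-7, sqrt(2 + 6))) = -1*46 = -46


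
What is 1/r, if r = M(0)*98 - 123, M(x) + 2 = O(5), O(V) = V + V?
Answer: 1/661 ≈ 0.0015129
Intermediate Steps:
O(V) = 2*V
M(x) = 8 (M(x) = -2 + 2*5 = -2 + 10 = 8)
r = 661 (r = 8*98 - 123 = 784 - 123 = 661)
1/r = 1/661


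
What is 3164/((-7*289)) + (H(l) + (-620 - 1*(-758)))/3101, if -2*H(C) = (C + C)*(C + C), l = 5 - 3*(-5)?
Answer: -1592970/896189 ≈ -1.7775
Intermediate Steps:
l = 20 (l = 5 + 15 = 20)
H(C) = -2*C² (H(C) = -(C + C)*(C + C)/2 = -2*C*2*C/2 = -2*C²)
3164/((-7*289)) + (H(l) + (-620 - 1*(-758)))/3101 = 3164/((-7*289)) + (-2*20² + (-620 - 1*(-758)))/3101 = 3164/(-2023) + (-2*400 + (-620 + 758))*(1/3101) = 3164*(-1/2023) + (-800 + 138)*(1/3101) = -452/289 - 662*1/3101 = -452/289 - 662/3101 = -1592970/896189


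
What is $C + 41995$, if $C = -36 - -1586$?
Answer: $43545$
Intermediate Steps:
$C = 1550$ ($C = -36 + 1586 = 1550$)
$C + 41995 = 1550 + 41995 = 43545$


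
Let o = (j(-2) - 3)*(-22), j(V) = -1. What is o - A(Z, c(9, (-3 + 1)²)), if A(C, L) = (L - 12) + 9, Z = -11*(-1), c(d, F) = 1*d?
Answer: 82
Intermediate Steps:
c(d, F) = d
Z = 11
A(C, L) = -3 + L (A(C, L) = (-12 + L) + 9 = -3 + L)
o = 88 (o = (-1 - 3)*(-22) = -4*(-22) = 88)
o - A(Z, c(9, (-3 + 1)²)) = 88 - (-3 + 9) = 88 - 1*6 = 88 - 6 = 82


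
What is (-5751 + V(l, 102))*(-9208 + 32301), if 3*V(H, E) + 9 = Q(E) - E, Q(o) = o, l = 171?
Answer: -132877122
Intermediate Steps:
V(H, E) = -3 (V(H, E) = -3 + (E - E)/3 = -3 + (1/3)*0 = -3 + 0 = -3)
(-5751 + V(l, 102))*(-9208 + 32301) = (-5751 - 3)*(-9208 + 32301) = -5754*23093 = -132877122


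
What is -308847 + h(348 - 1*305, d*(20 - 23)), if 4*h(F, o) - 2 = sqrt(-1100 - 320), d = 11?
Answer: -617693/2 + I*sqrt(355)/2 ≈ -3.0885e+5 + 9.4207*I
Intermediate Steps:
h(F, o) = 1/2 + I*sqrt(355)/2 (h(F, o) = 1/2 + sqrt(-1100 - 320)/4 = 1/2 + sqrt(-1420)/4 = 1/2 + (2*I*sqrt(355))/4 = 1/2 + I*sqrt(355)/2)
-308847 + h(348 - 1*305, d*(20 - 23)) = -308847 + (1/2 + I*sqrt(355)/2) = -617693/2 + I*sqrt(355)/2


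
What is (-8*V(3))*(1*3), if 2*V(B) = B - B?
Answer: 0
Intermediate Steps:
V(B) = 0 (V(B) = (B - B)/2 = (1/2)*0 = 0)
(-8*V(3))*(1*3) = (-8*0)*(1*3) = 0*3 = 0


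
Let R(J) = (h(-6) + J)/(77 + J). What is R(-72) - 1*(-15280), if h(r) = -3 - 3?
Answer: 76322/5 ≈ 15264.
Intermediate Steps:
h(r) = -6
R(J) = (-6 + J)/(77 + J)
R(-72) - 1*(-15280) = (-6 - 72)/(77 - 72) - 1*(-15280) = -78/5 + 15280 = 76322/5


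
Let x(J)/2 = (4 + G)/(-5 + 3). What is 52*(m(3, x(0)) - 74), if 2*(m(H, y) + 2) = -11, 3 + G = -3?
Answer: -4238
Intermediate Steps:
G = -6 (G = -3 - 3 = -6)
x(J) = 2 (x(J) = 2*((4 - 6)/(-5 + 3)) = 2*(-2/(-2)) = 2*(-2*(-1/2)) = 2*1 = 2)
m(H, y) = -15/2 (m(H, y) = -2 + (1/2)*(-11) = -2 - 11/2 = -15/2)
52*(m(3, x(0)) - 74) = 52*(-15/2 - 74) = 52*(-163/2) = -4238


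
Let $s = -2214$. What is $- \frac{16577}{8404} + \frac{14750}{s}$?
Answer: $- \frac{7302749}{845748} \approx -8.6347$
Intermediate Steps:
$- \frac{16577}{8404} + \frac{14750}{s} = - \frac{16577}{8404} + \frac{14750}{-2214} = \left(-16577\right) \frac{1}{8404} + 14750 \left(- \frac{1}{2214}\right) = - \frac{1507}{764} - \frac{7375}{1107} = - \frac{7302749}{845748}$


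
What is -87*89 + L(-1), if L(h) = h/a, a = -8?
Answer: -61943/8 ≈ -7742.9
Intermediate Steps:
L(h) = -h/8 (L(h) = h/(-8) = h*(-⅛) = -h/8)
-87*89 + L(-1) = -87*89 - ⅛*(-1) = -7743 + ⅛ = -61943/8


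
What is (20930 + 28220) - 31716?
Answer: 17434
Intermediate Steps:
(20930 + 28220) - 31716 = 49150 - 31716 = 17434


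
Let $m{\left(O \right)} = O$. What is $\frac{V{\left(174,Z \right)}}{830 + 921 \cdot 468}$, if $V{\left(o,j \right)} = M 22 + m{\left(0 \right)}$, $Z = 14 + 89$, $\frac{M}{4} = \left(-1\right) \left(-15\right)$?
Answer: $\frac{660}{215929} \approx 0.0030566$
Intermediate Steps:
$M = 60$ ($M = 4 \left(\left(-1\right) \left(-15\right)\right) = 4 \cdot 15 = 60$)
$Z = 103$
$V{\left(o,j \right)} = 1320$ ($V{\left(o,j \right)} = 60 \cdot 22 + 0 = 1320 + 0 = 1320$)
$\frac{V{\left(174,Z \right)}}{830 + 921 \cdot 468} = \frac{1320}{830 + 921 \cdot 468} = \frac{1320}{830 + 431028} = \frac{1320}{431858} = 1320 \cdot \frac{1}{431858} = \frac{660}{215929}$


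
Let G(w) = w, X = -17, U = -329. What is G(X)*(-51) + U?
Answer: 538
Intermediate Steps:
G(X)*(-51) + U = -17*(-51) - 329 = 867 - 329 = 538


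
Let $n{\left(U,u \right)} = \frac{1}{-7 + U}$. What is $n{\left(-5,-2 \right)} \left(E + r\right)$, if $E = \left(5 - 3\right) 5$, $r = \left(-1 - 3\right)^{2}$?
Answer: $- \frac{13}{6} \approx -2.1667$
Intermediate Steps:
$r = 16$ ($r = \left(-1 - 3\right)^{2} = \left(-4\right)^{2} = 16$)
$E = 10$ ($E = 2 \cdot 5 = 10$)
$n{\left(-5,-2 \right)} \left(E + r\right) = \frac{10 + 16}{-7 - 5} = \frac{1}{-12} \cdot 26 = \left(- \frac{1}{12}\right) 26 = - \frac{13}{6}$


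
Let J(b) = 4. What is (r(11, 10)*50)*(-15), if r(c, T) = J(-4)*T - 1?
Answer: -29250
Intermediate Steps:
r(c, T) = -1 + 4*T (r(c, T) = 4*T - 1 = -1 + 4*T)
(r(11, 10)*50)*(-15) = ((-1 + 4*10)*50)*(-15) = ((-1 + 40)*50)*(-15) = (39*50)*(-15) = 1950*(-15) = -29250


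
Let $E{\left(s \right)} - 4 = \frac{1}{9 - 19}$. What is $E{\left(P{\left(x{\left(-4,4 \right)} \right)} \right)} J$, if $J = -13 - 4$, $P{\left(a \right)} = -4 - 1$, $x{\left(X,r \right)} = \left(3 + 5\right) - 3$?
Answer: $- \frac{663}{10} \approx -66.3$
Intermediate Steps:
$x{\left(X,r \right)} = 5$ ($x{\left(X,r \right)} = 8 - 3 = 5$)
$P{\left(a \right)} = -5$ ($P{\left(a \right)} = -4 - 1 = -5$)
$E{\left(s \right)} = \frac{39}{10}$ ($E{\left(s \right)} = 4 + \frac{1}{9 - 19} = 4 + \frac{1}{-10} = 4 - \frac{1}{10} = \frac{39}{10}$)
$J = -17$ ($J = -13 - 4 = -17$)
$E{\left(P{\left(x{\left(-4,4 \right)} \right)} \right)} J = \frac{39}{10} \left(-17\right) = - \frac{663}{10}$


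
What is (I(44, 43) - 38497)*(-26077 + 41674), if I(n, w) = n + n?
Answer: -599065173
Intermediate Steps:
I(n, w) = 2*n
(I(44, 43) - 38497)*(-26077 + 41674) = (2*44 - 38497)*(-26077 + 41674) = (88 - 38497)*15597 = -38409*15597 = -599065173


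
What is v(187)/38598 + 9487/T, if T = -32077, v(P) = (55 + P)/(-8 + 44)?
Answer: -6587344751/22285944828 ≈ -0.29558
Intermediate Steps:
v(P) = 55/36 + P/36 (v(P) = (55 + P)/36 = (55 + P)*(1/36) = 55/36 + P/36)
v(187)/38598 + 9487/T = (55/36 + (1/36)*187)/38598 + 9487/(-32077) = (55/36 + 187/36)*(1/38598) + 9487*(-1/32077) = (121/18)*(1/38598) - 9487/32077 = 121/694764 - 9487/32077 = -6587344751/22285944828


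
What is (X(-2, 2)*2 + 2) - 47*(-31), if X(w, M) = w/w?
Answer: 1461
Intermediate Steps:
X(w, M) = 1
(X(-2, 2)*2 + 2) - 47*(-31) = (1*2 + 2) - 47*(-31) = (2 + 2) + 1457 = 4 + 1457 = 1461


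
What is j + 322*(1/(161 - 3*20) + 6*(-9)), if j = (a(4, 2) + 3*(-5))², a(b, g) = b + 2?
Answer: -1747685/101 ≈ -17304.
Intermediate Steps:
a(b, g) = 2 + b
j = 81 (j = ((2 + 4) + 3*(-5))² = (6 - 15)² = (-9)² = 81)
j + 322*(1/(161 - 3*20) + 6*(-9)) = 81 + 322*(1/(161 - 3*20) + 6*(-9)) = 81 + 322*(1/(161 - 60) - 54) = 81 + 322*(1/101 - 54) = 81 + 322*(-5453/101) = 81 - 1755866/101 = -1747685/101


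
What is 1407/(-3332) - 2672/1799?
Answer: -233353/122332 ≈ -1.9075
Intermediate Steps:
1407/(-3332) - 2672/1799 = 1407*(-1/3332) - 2672*1/1799 = -201/476 - 2672/1799 = -233353/122332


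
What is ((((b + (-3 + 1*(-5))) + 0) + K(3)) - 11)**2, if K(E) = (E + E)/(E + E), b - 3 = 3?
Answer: 144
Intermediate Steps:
b = 6 (b = 3 + 3 = 6)
K(E) = 1 (K(E) = (2*E)/((2*E)) = (2*E)*(1/(2*E)) = 1)
((((b + (-3 + 1*(-5))) + 0) + K(3)) - 11)**2 = ((((6 + (-3 + 1*(-5))) + 0) + 1) - 11)**2 = ((((6 + (-3 - 5)) + 0) + 1) - 11)**2 = ((((6 - 8) + 0) + 1) - 11)**2 = (((-2 + 0) + 1) - 11)**2 = ((-2 + 1) - 11)**2 = (-1 - 11)**2 = (-12)**2 = 144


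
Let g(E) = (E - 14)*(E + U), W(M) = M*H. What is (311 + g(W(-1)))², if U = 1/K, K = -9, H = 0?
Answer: 7912969/81 ≈ 97691.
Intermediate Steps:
W(M) = 0 (W(M) = M*0 = 0)
U = -⅑ (U = 1/(-9) = -⅑ ≈ -0.11111)
g(E) = (-14 + E)*(-⅑ + E) (g(E) = (E - 14)*(E - ⅑) = (-14 + E)*(-⅑ + E))
(311 + g(W(-1)))² = (311 + (14/9 + 0² - 127/9*0))² = (311 + (14/9 + 0 + 0))² = (311 + 14/9)² = (2813/9)² = 7912969/81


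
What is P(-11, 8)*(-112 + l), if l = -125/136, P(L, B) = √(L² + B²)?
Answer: -15357*√185/136 ≈ -1535.9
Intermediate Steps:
P(L, B) = √(B² + L²)
l = -125/136 (l = -125*1/136 = -125/136 ≈ -0.91912)
P(-11, 8)*(-112 + l) = √(8² + (-11)²)*(-112 - 125/136) = √(64 + 121)*(-15357/136) = √185*(-15357/136) = -15357*√185/136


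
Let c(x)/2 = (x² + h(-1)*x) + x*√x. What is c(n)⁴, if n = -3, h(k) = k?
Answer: 1296*(4 - I*√3)⁴ ≈ -29808.0 - 4.6691e+5*I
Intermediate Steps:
c(x) = -2*x + 2*x² + 2*x^(3/2) (c(x) = 2*((x² - x) + x*√x) = 2*((x² - x) + x^(3/2)) = 2*(x² + x^(3/2) - x) = -2*x + 2*x² + 2*x^(3/2))
c(n)⁴ = (-2*(-3) + 2*(-3)² + 2*(-3)^(3/2))⁴ = (6 + 2*9 + 2*(-3*I*√3))⁴ = (6 + 18 - 6*I*√3)⁴ = (24 - 6*I*√3)⁴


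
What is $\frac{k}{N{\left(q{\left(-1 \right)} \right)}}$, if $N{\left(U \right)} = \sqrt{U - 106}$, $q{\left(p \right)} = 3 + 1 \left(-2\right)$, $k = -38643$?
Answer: $\frac{12881 i \sqrt{105}}{35} \approx 3771.2 i$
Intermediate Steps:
$q{\left(p \right)} = 1$ ($q{\left(p \right)} = 3 - 2 = 1$)
$N{\left(U \right)} = \sqrt{-106 + U}$
$\frac{k}{N{\left(q{\left(-1 \right)} \right)}} = - \frac{38643}{\sqrt{-106 + 1}} = - \frac{38643}{\sqrt{-105}} = - \frac{38643}{i \sqrt{105}} = - 38643 \left(- \frac{i \sqrt{105}}{105}\right) = \frac{12881 i \sqrt{105}}{35}$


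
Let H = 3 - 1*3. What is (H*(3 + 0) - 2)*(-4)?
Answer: 8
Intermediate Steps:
H = 0 (H = 3 - 3 = 0)
(H*(3 + 0) - 2)*(-4) = (0*(3 + 0) - 2)*(-4) = (0*3 - 2)*(-4) = (0 - 2)*(-4) = -2*(-4) = 8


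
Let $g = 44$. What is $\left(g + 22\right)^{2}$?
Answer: $4356$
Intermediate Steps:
$\left(g + 22\right)^{2} = \left(44 + 22\right)^{2} = 66^{2} = 4356$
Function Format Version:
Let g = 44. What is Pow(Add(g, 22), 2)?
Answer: 4356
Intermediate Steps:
Pow(Add(g, 22), 2) = Pow(Add(44, 22), 2) = Pow(66, 2) = 4356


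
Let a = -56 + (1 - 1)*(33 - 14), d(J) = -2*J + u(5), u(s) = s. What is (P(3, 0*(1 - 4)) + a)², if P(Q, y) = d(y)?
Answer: 2601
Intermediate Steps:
d(J) = 5 - 2*J (d(J) = -2*J + 5 = 5 - 2*J)
P(Q, y) = 5 - 2*y
a = -56 (a = -56 + 0*19 = -56 + 0 = -56)
(P(3, 0*(1 - 4)) + a)² = ((5 - 0*(1 - 4)) - 56)² = ((5 - 0*(-3)) - 56)² = ((5 - 2*0) - 56)² = ((5 + 0) - 56)² = (5 - 56)² = (-51)² = 2601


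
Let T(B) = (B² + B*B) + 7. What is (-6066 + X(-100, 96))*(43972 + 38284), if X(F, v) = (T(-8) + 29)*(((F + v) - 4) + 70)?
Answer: 337414112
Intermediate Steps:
T(B) = 7 + 2*B² (T(B) = (B² + B²) + 7 = 2*B² + 7 = 7 + 2*B²)
X(F, v) = 10824 + 164*F + 164*v (X(F, v) = ((7 + 2*(-8)²) + 29)*(((F + v) - 4) + 70) = ((7 + 2*64) + 29)*((-4 + F + v) + 70) = ((7 + 128) + 29)*(66 + F + v) = (135 + 29)*(66 + F + v) = 164*(66 + F + v) = 10824 + 164*F + 164*v)
(-6066 + X(-100, 96))*(43972 + 38284) = (-6066 + (10824 + 164*(-100) + 164*96))*(43972 + 38284) = (-6066 + (10824 - 16400 + 15744))*82256 = (-6066 + 10168)*82256 = 4102*82256 = 337414112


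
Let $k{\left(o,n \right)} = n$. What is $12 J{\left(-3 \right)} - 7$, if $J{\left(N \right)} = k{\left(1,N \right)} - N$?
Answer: $-7$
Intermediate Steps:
$J{\left(N \right)} = 0$ ($J{\left(N \right)} = N - N = 0$)
$12 J{\left(-3 \right)} - 7 = 12 \cdot 0 - 7 = 0 - 7 = -7$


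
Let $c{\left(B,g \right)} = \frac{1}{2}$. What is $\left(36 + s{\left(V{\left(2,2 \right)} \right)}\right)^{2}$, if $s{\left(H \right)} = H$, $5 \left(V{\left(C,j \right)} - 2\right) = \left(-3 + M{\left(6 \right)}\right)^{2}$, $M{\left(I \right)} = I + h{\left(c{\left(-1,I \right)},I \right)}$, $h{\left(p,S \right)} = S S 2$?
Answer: $1352569$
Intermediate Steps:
$c{\left(B,g \right)} = \frac{1}{2}$
$h{\left(p,S \right)} = 2 S^{2}$ ($h{\left(p,S \right)} = S^{2} \cdot 2 = 2 S^{2}$)
$M{\left(I \right)} = I + 2 I^{2}$
$V{\left(C,j \right)} = 1127$ ($V{\left(C,j \right)} = 2 + \frac{\left(-3 + 6 \left(1 + 2 \cdot 6\right)\right)^{2}}{5} = 2 + \frac{\left(-3 + 6 \left(1 + 12\right)\right)^{2}}{5} = 2 + \frac{\left(-3 + 6 \cdot 13\right)^{2}}{5} = 2 + \frac{\left(-3 + 78\right)^{2}}{5} = 2 + \frac{75^{2}}{5} = 2 + \frac{1}{5} \cdot 5625 = 2 + 1125 = 1127$)
$\left(36 + s{\left(V{\left(2,2 \right)} \right)}\right)^{2} = \left(36 + 1127\right)^{2} = 1163^{2} = 1352569$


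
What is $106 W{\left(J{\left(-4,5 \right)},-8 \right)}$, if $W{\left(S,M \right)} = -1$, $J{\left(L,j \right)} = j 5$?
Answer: $-106$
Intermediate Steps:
$J{\left(L,j \right)} = 5 j$
$106 W{\left(J{\left(-4,5 \right)},-8 \right)} = 106 \left(-1\right) = -106$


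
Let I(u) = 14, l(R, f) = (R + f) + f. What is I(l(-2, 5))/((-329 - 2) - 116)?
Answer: -14/447 ≈ -0.031320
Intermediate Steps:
l(R, f) = R + 2*f
I(l(-2, 5))/((-329 - 2) - 116) = 14/((-329 - 2) - 116) = 14/(-331 - 116) = 14/(-447) = 14*(-1/447) = -14/447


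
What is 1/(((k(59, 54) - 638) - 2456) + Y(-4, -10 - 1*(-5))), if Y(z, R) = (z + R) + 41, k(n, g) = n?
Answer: -1/3003 ≈ -0.00033300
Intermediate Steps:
Y(z, R) = 41 + R + z (Y(z, R) = (R + z) + 41 = 41 + R + z)
1/(((k(59, 54) - 638) - 2456) + Y(-4, -10 - 1*(-5))) = 1/(((59 - 638) - 2456) + (41 + (-10 - 1*(-5)) - 4)) = 1/((-579 - 2456) + (41 + (-10 + 5) - 4)) = 1/(-3035 + (41 - 5 - 4)) = 1/(-3035 + 32) = 1/(-3003) = -1/3003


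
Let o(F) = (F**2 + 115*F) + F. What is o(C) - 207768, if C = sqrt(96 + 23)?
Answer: -207649 + 116*sqrt(119) ≈ -2.0638e+5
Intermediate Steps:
C = sqrt(119) ≈ 10.909
o(F) = F**2 + 116*F
o(C) - 207768 = sqrt(119)*(116 + sqrt(119)) - 207768 = -207768 + sqrt(119)*(116 + sqrt(119))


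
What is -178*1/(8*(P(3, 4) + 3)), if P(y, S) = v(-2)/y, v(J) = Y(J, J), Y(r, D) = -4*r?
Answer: -267/68 ≈ -3.9265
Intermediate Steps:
v(J) = -4*J
P(y, S) = 8/y (P(y, S) = (-4*(-2))/y = 8/y)
-178*1/(8*(P(3, 4) + 3)) = -178*1/(8*(8/3 + 3)) = -178/(8*(17/3)) = -178/136/3 = -178*3/136 = -267/68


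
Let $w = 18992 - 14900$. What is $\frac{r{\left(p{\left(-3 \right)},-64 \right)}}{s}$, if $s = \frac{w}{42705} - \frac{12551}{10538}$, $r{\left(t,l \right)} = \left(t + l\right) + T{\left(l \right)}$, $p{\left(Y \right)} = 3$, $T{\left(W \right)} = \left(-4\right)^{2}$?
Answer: $\frac{613670850}{14935423} \approx 41.088$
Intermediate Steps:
$T{\left(W \right)} = 16$
$w = 4092$ ($w = 18992 - 14900 = 4092$)
$r{\left(t,l \right)} = 16 + l + t$ ($r{\left(t,l \right)} = \left(t + l\right) + 16 = \left(l + t\right) + 16 = 16 + l + t$)
$s = - \frac{14935423}{13637130}$ ($s = \frac{4092}{42705} - \frac{12551}{10538} = 4092 \cdot \frac{1}{42705} - \frac{1141}{958} = \frac{1364}{14235} - \frac{1141}{958} = - \frac{14935423}{13637130} \approx -1.0952$)
$\frac{r{\left(p{\left(-3 \right)},-64 \right)}}{s} = \frac{16 - 64 + 3}{- \frac{14935423}{13637130}} = \left(-45\right) \left(- \frac{13637130}{14935423}\right) = \frac{613670850}{14935423}$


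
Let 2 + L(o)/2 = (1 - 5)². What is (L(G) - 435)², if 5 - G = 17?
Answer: 165649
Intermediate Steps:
G = -12 (G = 5 - 1*17 = 5 - 17 = -12)
L(o) = 28 (L(o) = -4 + 2*(1 - 5)² = -4 + 2*(-4)² = -4 + 2*16 = -4 + 32 = 28)
(L(G) - 435)² = (28 - 435)² = (-407)² = 165649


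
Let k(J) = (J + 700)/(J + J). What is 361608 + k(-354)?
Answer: 128009059/354 ≈ 3.6161e+5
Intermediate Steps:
k(J) = (700 + J)/(2*J) (k(J) = (700 + J)/((2*J)) = (700 + J)*(1/(2*J)) = (700 + J)/(2*J))
361608 + k(-354) = 361608 + (1/2)*(700 - 354)/(-354) = 361608 + (1/2)*(-1/354)*346 = 361608 - 173/354 = 128009059/354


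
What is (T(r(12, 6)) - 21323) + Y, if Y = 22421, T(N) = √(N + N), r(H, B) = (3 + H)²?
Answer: 1098 + 15*√2 ≈ 1119.2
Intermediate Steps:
T(N) = √2*√N (T(N) = √(2*N) = √2*√N)
(T(r(12, 6)) - 21323) + Y = (√2*√((3 + 12)²) - 21323) + 22421 = (√2*√(15²) - 21323) + 22421 = (√2*√225 - 21323) + 22421 = (√2*15 - 21323) + 22421 = (15*√2 - 21323) + 22421 = (-21323 + 15*√2) + 22421 = 1098 + 15*√2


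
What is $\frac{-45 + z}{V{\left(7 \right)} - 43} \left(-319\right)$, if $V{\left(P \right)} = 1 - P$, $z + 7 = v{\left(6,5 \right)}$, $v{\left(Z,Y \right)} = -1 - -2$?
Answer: $- \frac{16269}{49} \approx -332.02$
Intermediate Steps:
$v{\left(Z,Y \right)} = 1$ ($v{\left(Z,Y \right)} = -1 + 2 = 1$)
$z = -6$ ($z = -7 + 1 = -6$)
$\frac{-45 + z}{V{\left(7 \right)} - 43} \left(-319\right) = \frac{-45 - 6}{\left(1 - 7\right) - 43} \left(-319\right) = - \frac{51}{\left(1 - 7\right) - 43} \left(-319\right) = - \frac{51}{-6 - 43} \left(-319\right) = - \frac{51}{-49} \left(-319\right) = \left(-51\right) \left(- \frac{1}{49}\right) \left(-319\right) = \frac{51}{49} \left(-319\right) = - \frac{16269}{49}$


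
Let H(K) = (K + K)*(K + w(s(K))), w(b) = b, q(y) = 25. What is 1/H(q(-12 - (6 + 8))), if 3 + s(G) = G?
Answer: 1/2350 ≈ 0.00042553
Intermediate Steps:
s(G) = -3 + G
H(K) = 2*K*(-3 + 2*K) (H(K) = (K + K)*(K + (-3 + K)) = (2*K)*(-3 + 2*K) = 2*K*(-3 + 2*K))
1/H(q(-12 - (6 + 8))) = 1/(2*25*(-3 + 2*25)) = 1/(2*25*(-3 + 50)) = 1/(2*25*47) = 1/2350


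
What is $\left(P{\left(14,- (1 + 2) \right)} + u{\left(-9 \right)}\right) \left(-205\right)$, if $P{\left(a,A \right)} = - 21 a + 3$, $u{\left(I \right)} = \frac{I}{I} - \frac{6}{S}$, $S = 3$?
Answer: $59860$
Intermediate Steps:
$u{\left(I \right)} = -1$ ($u{\left(I \right)} = \frac{I}{I} - \frac{6}{3} = 1 - 2 = -1$)
$P{\left(a,A \right)} = 3 - 21 a$
$\left(P{\left(14,- (1 + 2) \right)} + u{\left(-9 \right)}\right) \left(-205\right) = \left(\left(3 - 294\right) - 1\right) \left(-205\right) = \left(-291 - 1\right) \left(-205\right) = \left(-292\right) \left(-205\right) = 59860$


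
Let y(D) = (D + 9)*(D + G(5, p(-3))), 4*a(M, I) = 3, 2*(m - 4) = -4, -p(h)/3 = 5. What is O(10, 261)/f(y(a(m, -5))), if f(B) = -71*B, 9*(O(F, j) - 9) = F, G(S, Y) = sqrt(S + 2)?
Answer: 112/65817 - 448*sqrt(7)/197451 ≈ -0.0043013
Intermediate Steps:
p(h) = -15 (p(h) = -3*5 = -15)
m = 2 (m = 4 + (1/2)*(-4) = 4 - 2 = 2)
G(S, Y) = sqrt(2 + S)
O(F, j) = 9 + F/9
a(M, I) = 3/4 (a(M, I) = (1/4)*3 = 3/4)
y(D) = (9 + D)*(D + sqrt(7)) (y(D) = (D + 9)*(D + sqrt(2 + 5)) = (9 + D)*(D + sqrt(7)))
O(10, 261)/f(y(a(m, -5))) = (9 + (1/9)*10)/((-71*((3/4)**2 + 9*(3/4) + 9*sqrt(7) + 3*sqrt(7)/4))) = (9 + 10/9)/((-71*(9/16 + 27/4 + 9*sqrt(7) + 3*sqrt(7)/4))) = 91/(9*((-71*(117/16 + 39*sqrt(7)/4)))) = 91/(9*(-8307/16 - 2769*sqrt(7)/4))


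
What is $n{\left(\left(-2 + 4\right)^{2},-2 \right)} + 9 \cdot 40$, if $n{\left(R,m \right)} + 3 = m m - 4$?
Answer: $357$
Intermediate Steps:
$n{\left(R,m \right)} = -7 + m^{2}$ ($n{\left(R,m \right)} = -3 + \left(m m - 4\right) = -3 + \left(m^{2} - 4\right) = -3 + \left(-4 + m^{2}\right) = -7 + m^{2}$)
$n{\left(\left(-2 + 4\right)^{2},-2 \right)} + 9 \cdot 40 = \left(-7 + \left(-2\right)^{2}\right) + 9 \cdot 40 = \left(-7 + 4\right) + 360 = -3 + 360 = 357$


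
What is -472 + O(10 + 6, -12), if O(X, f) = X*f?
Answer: -664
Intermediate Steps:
-472 + O(10 + 6, -12) = -472 + (10 + 6)*(-12) = -472 + 16*(-12) = -472 - 192 = -664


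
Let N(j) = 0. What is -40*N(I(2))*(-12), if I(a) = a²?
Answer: 0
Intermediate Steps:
-40*N(I(2))*(-12) = -40*0*(-12) = 0*(-12) = 0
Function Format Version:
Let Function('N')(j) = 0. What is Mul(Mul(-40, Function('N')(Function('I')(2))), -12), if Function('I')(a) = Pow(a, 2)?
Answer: 0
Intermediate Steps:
Mul(Mul(-40, Function('N')(Function('I')(2))), -12) = Mul(Mul(-40, 0), -12) = Mul(0, -12) = 0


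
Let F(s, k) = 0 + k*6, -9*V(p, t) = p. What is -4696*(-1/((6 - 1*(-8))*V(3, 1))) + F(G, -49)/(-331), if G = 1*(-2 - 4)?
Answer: -2329506/2317 ≈ -1005.4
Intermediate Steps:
G = -6 (G = 1*(-6) = -6)
V(p, t) = -p/9
F(s, k) = 6*k (F(s, k) = 0 + 6*k = 6*k)
-4696*(-1/((6 - 1*(-8))*V(3, 1))) + F(G, -49)/(-331) = -4696*3/(6 - 1*(-8)) + (6*(-49))/(-331) = -4696*3/(6 + 8) - 294*(-1/331) = -4696/((14*(-⅓))*(-1)) + 294/331 = -4696/((-14/3*(-1))) + 294/331 = -4696/14/3 + 294/331 = -4696*3/14 + 294/331 = -7044/7 + 294/331 = -2329506/2317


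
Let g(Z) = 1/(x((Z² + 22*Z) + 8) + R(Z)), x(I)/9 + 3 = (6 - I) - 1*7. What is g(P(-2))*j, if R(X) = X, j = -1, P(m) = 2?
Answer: 1/538 ≈ 0.0018587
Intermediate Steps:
x(I) = -36 - 9*I (x(I) = -27 + 9*((6 - I) - 1*7) = -27 + 9*((6 - I) - 7) = -27 + 9*(-1 - I) = -27 + (-9 - 9*I) = -36 - 9*I)
g(Z) = 1/(-108 - 197*Z - 9*Z²) (g(Z) = 1/((-36 - 9*((Z² + 22*Z) + 8)) + Z) = 1/((-36 - 9*(8 + Z² + 22*Z)) + Z) = 1/((-36 + (-72 - 198*Z - 9*Z²)) + Z) = 1/((-108 - 198*Z - 9*Z²) + Z) = 1/(-108 - 197*Z - 9*Z²))
g(P(-2))*j = -1/(108 + 9*2² + 197*2)*(-1) = -1/(108 + 9*4 + 394)*(-1) = -1/(108 + 36 + 394)*(-1) = -1/538*(-1) = 1/538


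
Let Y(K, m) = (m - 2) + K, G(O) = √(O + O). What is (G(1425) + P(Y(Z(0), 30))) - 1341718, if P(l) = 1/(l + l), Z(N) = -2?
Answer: -69769335/52 + 5*√114 ≈ -1.3417e+6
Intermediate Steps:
G(O) = √2*√O (G(O) = √(2*O) = √2*√O)
Y(K, m) = -2 + K + m (Y(K, m) = (-2 + m) + K = -2 + K + m)
P(l) = 1/(2*l)
(G(1425) + P(Y(Z(0), 30))) - 1341718 = (√2*√1425 + 1/(2*(-2 - 2 + 30))) - 1341718 = (√2*(5*√57) + (½)/26) - 1341718 = (5*√114 + (½)*(1/26)) - 1341718 = (5*√114 + 1/52) - 1341718 = (1/52 + 5*√114) - 1341718 = -69769335/52 + 5*√114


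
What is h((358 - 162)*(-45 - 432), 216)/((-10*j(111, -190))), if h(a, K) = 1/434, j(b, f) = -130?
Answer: 1/564200 ≈ 1.7724e-6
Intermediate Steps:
h(a, K) = 1/434
h((358 - 162)*(-45 - 432), 216)/((-10*j(111, -190))) = 1/(434*((-10*(-130)))) = (1/434)/1300 = (1/434)*(1/1300) = 1/564200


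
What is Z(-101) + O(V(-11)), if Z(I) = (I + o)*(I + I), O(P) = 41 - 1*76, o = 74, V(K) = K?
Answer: 5419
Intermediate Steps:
O(P) = -35 (O(P) = 41 - 76 = -35)
Z(I) = 2*I*(74 + I) (Z(I) = (I + 74)*(I + I) = (74 + I)*(2*I) = 2*I*(74 + I))
Z(-101) + O(V(-11)) = 2*(-101)*(74 - 101) - 35 = 2*(-101)*(-27) - 35 = 5454 - 35 = 5419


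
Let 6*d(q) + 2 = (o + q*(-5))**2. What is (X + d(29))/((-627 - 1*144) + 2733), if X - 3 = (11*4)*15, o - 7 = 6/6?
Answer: 22745/11772 ≈ 1.9321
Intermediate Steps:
o = 8 (o = 7 + 6/6 = 7 + 6*(1/6) = 7 + 1 = 8)
d(q) = -1/3 + (8 - 5*q)**2/6 (d(q) = -1/3 + (8 + q*(-5))**2/6 = -1/3 + (8 - 5*q)**2/6)
X = 663 (X = 3 + (11*4)*15 = 3 + 44*15 = 3 + 660 = 663)
(X + d(29))/((-627 - 1*144) + 2733) = (663 + (-1/3 + (-8 + 5*29)**2/6))/((-627 - 1*144) + 2733) = (663 + (-1/3 + (-8 + 145)**2/6))/((-627 - 144) + 2733) = (663 + (-1/3 + (1/6)*137**2))/(-771 + 2733) = (663 + (-1/3 + (1/6)*18769))/1962 = (663 + (-1/3 + 18769/6))*(1/1962) = (663 + 18767/6)*(1/1962) = (22745/6)*(1/1962) = 22745/11772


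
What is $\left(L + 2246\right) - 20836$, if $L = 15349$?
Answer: $-3241$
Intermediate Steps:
$\left(L + 2246\right) - 20836 = \left(15349 + 2246\right) - 20836 = 17595 - 20836 = -3241$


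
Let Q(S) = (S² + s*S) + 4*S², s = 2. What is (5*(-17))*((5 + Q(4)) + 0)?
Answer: -7905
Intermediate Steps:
Q(S) = 2*S + 5*S² (Q(S) = (S² + 2*S) + 4*S² = 2*S + 5*S²)
(5*(-17))*((5 + Q(4)) + 0) = (5*(-17))*((5 + 4*(2 + 5*4)) + 0) = -85*((5 + 4*(2 + 20)) + 0) = -85*((5 + 4*22) + 0) = -85*((5 + 88) + 0) = -85*(93 + 0) = -85*93 = -7905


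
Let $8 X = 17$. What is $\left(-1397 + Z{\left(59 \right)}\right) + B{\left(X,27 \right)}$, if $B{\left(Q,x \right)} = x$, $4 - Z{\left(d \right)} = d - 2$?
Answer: $-1423$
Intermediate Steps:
$Z{\left(d \right)} = 6 - d$ ($Z{\left(d \right)} = 4 - \left(d - 2\right) = 4 - \left(-2 + d\right) = 6 - d$)
$X = \frac{17}{8}$ ($X = \frac{1}{8} \cdot 17 = \frac{17}{8} \approx 2.125$)
$\left(-1397 + Z{\left(59 \right)}\right) + B{\left(X,27 \right)} = \left(-1397 + \left(6 - 59\right)\right) + 27 = \left(-1397 - 53\right) + 27 = -1450 + 27 = -1423$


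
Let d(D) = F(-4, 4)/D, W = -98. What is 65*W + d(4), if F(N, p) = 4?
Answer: -6369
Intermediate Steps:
d(D) = 4/D
65*W + d(4) = 65*(-98) + 4/4 = -6370 + 4*(¼) = -6370 + 1 = -6369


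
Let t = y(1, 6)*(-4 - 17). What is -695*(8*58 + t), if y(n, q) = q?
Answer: -234910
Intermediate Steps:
t = -126 (t = 6*(-4 - 17) = 6*(-21) = -126)
-695*(8*58 + t) = -695*(8*58 - 126) = -695*(464 - 126) = -695*338 = -234910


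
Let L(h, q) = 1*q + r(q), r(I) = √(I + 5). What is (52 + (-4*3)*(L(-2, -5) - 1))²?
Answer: 15376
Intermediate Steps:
r(I) = √(5 + I)
L(h, q) = q + √(5 + q) (L(h, q) = 1*q + √(5 + q) = q + √(5 + q))
(52 + (-4*3)*(L(-2, -5) - 1))² = (52 + (-4*3)*((-5 + √(5 - 5)) - 1))² = (52 - 12*((-5 + √0) - 1))² = (52 - 12*((-5 + 0) - 1))² = (52 - 12*(-5 - 1))² = (52 - 12*(-6))² = (52 + 72)² = 124² = 15376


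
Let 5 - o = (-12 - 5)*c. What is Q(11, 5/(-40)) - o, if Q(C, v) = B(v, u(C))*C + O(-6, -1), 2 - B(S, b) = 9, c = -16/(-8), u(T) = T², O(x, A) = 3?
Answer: -113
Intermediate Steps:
c = 2 (c = -16*(-⅛) = 2)
B(S, b) = -7 (B(S, b) = 2 - 1*9 = 2 - 9 = -7)
Q(C, v) = 3 - 7*C (Q(C, v) = -7*C + 3 = 3 - 7*C)
o = 39 (o = 5 - (-12 - 5)*2 = 5 - (-17)*2 = 5 - 1*(-34) = 5 + 34 = 39)
Q(11, 5/(-40)) - o = (3 - 7*11) - 1*39 = (3 - 77) - 39 = -74 - 39 = -113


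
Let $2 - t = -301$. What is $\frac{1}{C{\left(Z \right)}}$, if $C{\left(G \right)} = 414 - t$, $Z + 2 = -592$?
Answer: $\frac{1}{111} \approx 0.009009$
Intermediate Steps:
$t = 303$ ($t = 2 - -301 = 2 + 301 = 303$)
$Z = -594$ ($Z = -2 - 592 = -594$)
$C{\left(G \right)} = 111$ ($C{\left(G \right)} = 414 - 303 = 111$)
$\frac{1}{C{\left(Z \right)}} = \frac{1}{111}$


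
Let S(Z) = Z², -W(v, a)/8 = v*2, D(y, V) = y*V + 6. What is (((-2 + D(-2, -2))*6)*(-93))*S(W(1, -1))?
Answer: -1142784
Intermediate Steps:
D(y, V) = 6 + V*y (D(y, V) = V*y + 6 = 6 + V*y)
W(v, a) = -16*v (W(v, a) = -8*v*2 = -16*v)
(((-2 + D(-2, -2))*6)*(-93))*S(W(1, -1)) = (((-2 + (6 - 2*(-2)))*6)*(-93))*(-16*1)² = (((-2 + (6 + 4))*6)*(-93))*(-16)² = (((-2 + 10)*6)*(-93))*256 = ((8*6)*(-93))*256 = (48*(-93))*256 = -4464*256 = -1142784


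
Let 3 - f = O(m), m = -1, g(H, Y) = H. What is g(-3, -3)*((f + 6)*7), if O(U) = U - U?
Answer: -189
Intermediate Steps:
O(U) = 0
f = 3 (f = 3 - 1*0 = 3 + 0 = 3)
g(-3, -3)*((f + 6)*7) = -3*(3 + 6)*7 = -27*7 = -3*63 = -189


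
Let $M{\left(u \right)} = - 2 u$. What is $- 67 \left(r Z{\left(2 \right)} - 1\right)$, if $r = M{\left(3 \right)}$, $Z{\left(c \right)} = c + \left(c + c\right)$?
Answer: $2479$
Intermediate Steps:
$Z{\left(c \right)} = 3 c$ ($Z{\left(c \right)} = c + 2 c = 3 c$)
$r = -6$ ($r = \left(-2\right) 3 = -6$)
$- 67 \left(r Z{\left(2 \right)} - 1\right) = - 67 \left(- 6 \cdot 3 \cdot 2 - 1\right) = - 67 \left(\left(-6\right) 6 - 1\right) = - 67 \left(-36 - 1\right) = \left(-67\right) \left(-37\right) = 2479$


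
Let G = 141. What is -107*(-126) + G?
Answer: 13623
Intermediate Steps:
-107*(-126) + G = -107*(-126) + 141 = 13482 + 141 = 13623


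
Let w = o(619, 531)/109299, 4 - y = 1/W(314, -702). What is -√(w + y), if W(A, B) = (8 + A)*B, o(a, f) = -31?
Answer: -√7535342741874682371/1372576842 ≈ -1.9999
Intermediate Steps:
W(A, B) = B*(8 + A)
y = 904177/226044 (y = 4 - 1/((-702*(8 + 314))) = 4 - 1/((-702*322)) = 4 - 1/(-226044) = 4 - 1*(-1/226044) = 4 + 1/226044 = 904177/226044 ≈ 4.0000)
w = -31/109299 ≈ -0.00028363
-√(w + y) = -√(-31/109299 + 904177/226044) = -√(32939544853/8235461052) = -√7535342741874682371/1372576842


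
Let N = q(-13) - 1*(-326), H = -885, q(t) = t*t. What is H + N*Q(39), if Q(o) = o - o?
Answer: -885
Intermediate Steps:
Q(o) = 0
q(t) = t²
N = 495 (N = (-13)² - 1*(-326) = 169 + 326 = 495)
H + N*Q(39) = -885 + 495*0 = -885 + 0 = -885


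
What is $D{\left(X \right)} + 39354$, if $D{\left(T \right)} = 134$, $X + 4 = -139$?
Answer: $39488$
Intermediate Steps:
$X = -143$ ($X = -4 - 139 = -143$)
$D{\left(X \right)} + 39354 = 134 + 39354 = 39488$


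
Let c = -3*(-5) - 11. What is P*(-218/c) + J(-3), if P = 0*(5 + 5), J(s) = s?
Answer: -3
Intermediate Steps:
c = 4 (c = 15 - 11 = 4)
P = 0 (P = 0*10 = 0)
P*(-218/c) + J(-3) = 0*(-218/4) - 3 = 0*(-218*¼) - 3 = 0*(-109/2) - 3 = 0 - 3 = -3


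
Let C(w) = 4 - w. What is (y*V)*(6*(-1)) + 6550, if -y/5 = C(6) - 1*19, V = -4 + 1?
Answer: 8440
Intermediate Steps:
V = -3
y = 105 (y = -5*((4 - 1*6) - 1*19) = -5*((4 - 6) - 19) = -5*(-2 - 19) = -5*(-21) = 105)
(y*V)*(6*(-1)) + 6550 = (105*(-3))*(6*(-1)) + 6550 = -315*(-6) + 6550 = 1890 + 6550 = 8440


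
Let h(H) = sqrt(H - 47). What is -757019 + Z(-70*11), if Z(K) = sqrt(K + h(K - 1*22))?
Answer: -757019 + sqrt(-770 + I*sqrt(839)) ≈ -7.5702e+5 + 27.754*I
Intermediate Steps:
h(H) = sqrt(-47 + H)
Z(K) = sqrt(K + sqrt(-69 + K)) (Z(K) = sqrt(K + sqrt(-47 + (K - 1*22))) = sqrt(K + sqrt(-47 + (K - 22))) = sqrt(K + sqrt(-47 + (-22 + K))) = sqrt(K + sqrt(-69 + K)))
-757019 + Z(-70*11) = -757019 + sqrt(-70*11 + sqrt(-69 - 70*11)) = -757019 + sqrt(-770 + sqrt(-69 - 770)) = -757019 + sqrt(-770 + sqrt(-839)) = -757019 + sqrt(-770 + I*sqrt(839))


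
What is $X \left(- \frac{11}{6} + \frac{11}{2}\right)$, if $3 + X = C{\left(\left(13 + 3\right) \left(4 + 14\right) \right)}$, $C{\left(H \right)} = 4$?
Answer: $\frac{11}{3} \approx 3.6667$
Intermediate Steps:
$X = 1$ ($X = -3 + 4 = 1$)
$X \left(- \frac{11}{6} + \frac{11}{2}\right) = 1 \left(- \frac{11}{6} + \frac{11}{2}\right) = 1 \cdot \frac{11}{3} = \frac{11}{3}$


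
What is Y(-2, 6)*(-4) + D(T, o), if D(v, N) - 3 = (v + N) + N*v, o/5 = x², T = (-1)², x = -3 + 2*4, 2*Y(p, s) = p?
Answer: 258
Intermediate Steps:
Y(p, s) = p/2
x = 5 (x = -3 + 8 = 5)
T = 1
o = 125 (o = 5*5² = 5*25 = 125)
D(v, N) = 3 + N + v + N*v (D(v, N) = 3 + ((v + N) + N*v) = 3 + ((N + v) + N*v) = 3 + (N + v + N*v) = 3 + N + v + N*v)
Y(-2, 6)*(-4) + D(T, o) = ((½)*(-2))*(-4) + (3 + 125 + 1 + 125*1) = -1*(-4) + (3 + 125 + 1 + 125) = 4 + 254 = 258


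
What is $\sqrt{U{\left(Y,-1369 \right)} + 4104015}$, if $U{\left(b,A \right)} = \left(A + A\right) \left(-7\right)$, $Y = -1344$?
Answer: $\sqrt{4123181} \approx 2030.6$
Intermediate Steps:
$U{\left(b,A \right)} = - 14 A$ ($U{\left(b,A \right)} = 2 A \left(-7\right) = - 14 A$)
$\sqrt{U{\left(Y,-1369 \right)} + 4104015} = \sqrt{\left(-14\right) \left(-1369\right) + 4104015} = \sqrt{19166 + 4104015} = \sqrt{4123181}$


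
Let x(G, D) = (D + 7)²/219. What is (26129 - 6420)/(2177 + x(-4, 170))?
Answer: 1438757/169364 ≈ 8.4951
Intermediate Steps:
x(G, D) = (7 + D)²/219 (x(G, D) = (7 + D)²*(1/219) = (7 + D)²/219)
(26129 - 6420)/(2177 + x(-4, 170)) = (26129 - 6420)/(2177 + (7 + 170)²/219) = 19709/(2177 + (1/219)*177²) = 19709/(2177 + (1/219)*31329) = 19709/(2177 + 10443/73) = 19709/(169364/73) = 19709*(73/169364) = 1438757/169364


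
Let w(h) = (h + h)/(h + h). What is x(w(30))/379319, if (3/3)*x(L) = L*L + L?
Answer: 2/379319 ≈ 5.2726e-6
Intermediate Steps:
w(h) = 1 (w(h) = (2*h)/((2*h)) = (2*h)*(1/(2*h)) = 1)
x(L) = L + L² (x(L) = L*L + L = L² + L = L + L²)
x(w(30))/379319 = (1*(1 + 1))/379319 = (1*2)*(1/379319) = 2*(1/379319) = 2/379319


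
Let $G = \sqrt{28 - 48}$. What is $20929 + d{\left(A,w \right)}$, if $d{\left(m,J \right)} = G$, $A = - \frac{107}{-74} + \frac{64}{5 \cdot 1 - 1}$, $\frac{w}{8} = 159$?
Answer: $20929 + 2 i \sqrt{5} \approx 20929.0 + 4.4721 i$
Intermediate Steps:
$w = 1272$ ($w = 8 \cdot 159 = 1272$)
$A = \frac{1291}{74}$ ($A = \left(-107\right) \left(- \frac{1}{74}\right) + \frac{64}{5 - 1} = \frac{107}{74} + \frac{64}{4} = \frac{107}{74} + 64 \cdot \frac{1}{4} = \frac{107}{74} + 16 = \frac{1291}{74} \approx 17.446$)
$G = 2 i \sqrt{5}$ ($G = \sqrt{-20} = 2 i \sqrt{5} \approx 4.4721 i$)
$d{\left(m,J \right)} = 2 i \sqrt{5}$
$20929 + d{\left(A,w \right)} = 20929 + 2 i \sqrt{5}$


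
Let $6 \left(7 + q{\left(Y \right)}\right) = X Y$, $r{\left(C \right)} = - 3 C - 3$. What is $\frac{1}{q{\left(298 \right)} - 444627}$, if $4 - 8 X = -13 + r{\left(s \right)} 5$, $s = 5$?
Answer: $- \frac{24}{10655273} \approx -2.2524 \cdot 10^{-6}$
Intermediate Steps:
$r{\left(C \right)} = -3 - 3 C$
$X = \frac{107}{8}$ ($X = \frac{1}{2} - \frac{-13 + \left(-3 - 15\right) 5}{8} = \frac{1}{2} - \frac{-13 - 90}{8} = \frac{1}{2} - - \frac{103}{8} = \frac{1}{2} + \frac{103}{8} = \frac{107}{8} \approx 13.375$)
$q{\left(Y \right)} = -7 + \frac{107 Y}{48}$ ($q{\left(Y \right)} = -7 + \frac{\frac{107}{8} Y}{6} = -7 + \frac{107 Y}{48}$)
$\frac{1}{q{\left(298 \right)} - 444627} = \frac{1}{\left(-7 + \frac{107}{48} \cdot 298\right) - 444627} = \frac{1}{\left(-7 + \frac{15943}{24}\right) - 444627} = \frac{1}{\frac{15775}{24} - 444627} = \frac{1}{- \frac{10655273}{24}} = - \frac{24}{10655273}$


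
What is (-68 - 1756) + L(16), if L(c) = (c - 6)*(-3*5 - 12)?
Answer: -2094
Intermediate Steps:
L(c) = 162 - 27*c (L(c) = (-6 + c)*(-15 - 12) = (-6 + c)*(-27) = 162 - 27*c)
(-68 - 1756) + L(16) = (-68 - 1756) + (162 - 27*16) = -1824 + (162 - 432) = -1824 - 270 = -2094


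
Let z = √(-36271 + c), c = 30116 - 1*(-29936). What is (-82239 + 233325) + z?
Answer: 151086 + √23781 ≈ 1.5124e+5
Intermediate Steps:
c = 60052 (c = 30116 + 29936 = 60052)
z = √23781 (z = √(-36271 + 60052) = √23781 ≈ 154.21)
(-82239 + 233325) + z = (-82239 + 233325) + √23781 = 151086 + √23781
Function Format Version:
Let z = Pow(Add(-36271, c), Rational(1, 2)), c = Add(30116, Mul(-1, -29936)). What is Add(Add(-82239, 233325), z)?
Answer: Add(151086, Pow(23781, Rational(1, 2))) ≈ 1.5124e+5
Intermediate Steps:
c = 60052 (c = Add(30116, 29936) = 60052)
z = Pow(23781, Rational(1, 2)) (z = Pow(Add(-36271, 60052), Rational(1, 2)) = Pow(23781, Rational(1, 2)) ≈ 154.21)
Add(Add(-82239, 233325), z) = Add(Add(-82239, 233325), Pow(23781, Rational(1, 2))) = Add(151086, Pow(23781, Rational(1, 2)))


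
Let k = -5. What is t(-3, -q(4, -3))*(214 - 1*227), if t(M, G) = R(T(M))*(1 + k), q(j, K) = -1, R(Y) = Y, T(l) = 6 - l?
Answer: 468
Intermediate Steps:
t(M, G) = -24 + 4*M (t(M, G) = (6 - M)*(1 - 5) = (6 - M)*(-4) = -24 + 4*M)
t(-3, -q(4, -3))*(214 - 1*227) = (-24 + 4*(-3))*(214 - 1*227) = (-24 - 12)*(214 - 227) = -36*(-13) = 468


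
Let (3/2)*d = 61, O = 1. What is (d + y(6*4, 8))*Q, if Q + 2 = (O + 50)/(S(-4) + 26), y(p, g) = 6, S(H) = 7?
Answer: -700/33 ≈ -21.212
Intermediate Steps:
Q = -5/11 (Q = -2 + (1 + 50)/(7 + 26) = -2 + 51/33 = -2 + 51*(1/33) = -2 + 17/11 = -5/11 ≈ -0.45455)
d = 122/3 (d = (2/3)*61 = 122/3 ≈ 40.667)
(d + y(6*4, 8))*Q = (122/3 + 6)*(-5/11) = (140/3)*(-5/11) = -700/33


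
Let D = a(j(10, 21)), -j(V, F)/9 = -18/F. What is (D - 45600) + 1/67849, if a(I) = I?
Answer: -21653736947/474943 ≈ -45592.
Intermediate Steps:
j(V, F) = 162/F (j(V, F) = -(-162)/F = 162/F)
D = 54/7 (D = 162/21 = 162*(1/21) = 54/7 ≈ 7.7143)
(D - 45600) + 1/67849 = (54/7 - 45600) + 1/67849 = -319146/7 + 1/67849 = -21653736947/474943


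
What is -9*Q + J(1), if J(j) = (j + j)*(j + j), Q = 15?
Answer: -131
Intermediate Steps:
J(j) = 4*j**2 (J(j) = (2*j)*(2*j) = 4*j**2)
-9*Q + J(1) = -9*15 + 4*1**2 = -135 + 4*1 = -135 + 4 = -131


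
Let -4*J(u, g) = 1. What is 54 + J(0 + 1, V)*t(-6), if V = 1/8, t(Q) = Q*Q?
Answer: 45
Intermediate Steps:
t(Q) = Q**2
V = 1/8 ≈ 0.12500
J(u, g) = -1/4 (J(u, g) = -1/4*1 = -1/4)
54 + J(0 + 1, V)*t(-6) = 54 - 1/4*(-6)**2 = 54 - 1/4*36 = 54 - 9 = 45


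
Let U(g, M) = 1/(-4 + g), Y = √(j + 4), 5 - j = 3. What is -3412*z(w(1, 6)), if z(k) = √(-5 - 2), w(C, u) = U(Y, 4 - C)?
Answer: -3412*I*√7 ≈ -9027.3*I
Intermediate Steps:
j = 2 (j = 5 - 1*3 = 5 - 3 = 2)
Y = √6 (Y = √(2 + 4) = √6 ≈ 2.4495)
w(C, u) = 1/(-4 + √6)
z(k) = I*√7 (z(k) = √(-7) = I*√7)
-3412*z(w(1, 6)) = -3412*I*√7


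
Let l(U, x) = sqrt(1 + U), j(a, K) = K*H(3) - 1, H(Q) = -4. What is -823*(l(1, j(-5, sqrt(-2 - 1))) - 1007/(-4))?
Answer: -828761/4 - 823*sqrt(2) ≈ -2.0835e+5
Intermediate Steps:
j(a, K) = -1 - 4*K (j(a, K) = K*(-4) - 1 = -4*K - 1 = -1 - 4*K)
-823*(l(1, j(-5, sqrt(-2 - 1))) - 1007/(-4)) = -823*(sqrt(1 + 1) - 1007/(-4)) = -823*(sqrt(2) - 1007*(-1/4)) = -823*(sqrt(2) + 1007/4) = -823*(1007/4 + sqrt(2)) = -828761/4 - 823*sqrt(2)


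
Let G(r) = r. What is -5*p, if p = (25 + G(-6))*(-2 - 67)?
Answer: 6555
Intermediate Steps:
p = -1311 (p = (25 - 6)*(-2 - 67) = 19*(-69) = -1311)
-5*p = -5*(-1311) = 6555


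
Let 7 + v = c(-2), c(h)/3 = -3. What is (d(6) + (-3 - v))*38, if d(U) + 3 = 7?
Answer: 646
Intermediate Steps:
c(h) = -9 (c(h) = 3*(-3) = -9)
v = -16 (v = -7 - 9 = -16)
d(U) = 4 (d(U) = -3 + 7 = 4)
(d(6) + (-3 - v))*38 = (4 + (-3 - 1*(-16)))*38 = (4 + (-3 + 16))*38 = (4 + 13)*38 = 17*38 = 646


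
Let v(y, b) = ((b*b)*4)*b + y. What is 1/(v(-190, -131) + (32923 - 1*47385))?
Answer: -1/9007016 ≈ -1.1102e-7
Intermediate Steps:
v(y, b) = y + 4*b³ (v(y, b) = (b²*4)*b + y = (4*b²)*b + y = 4*b³ + y = y + 4*b³)
1/(v(-190, -131) + (32923 - 1*47385)) = 1/((-190 + 4*(-131)³) + (32923 - 1*47385)) = 1/((-190 + 4*(-2248091)) + (32923 - 47385)) = 1/((-190 - 8992364) - 14462) = 1/(-8992554 - 14462) = 1/(-9007016) = -1/9007016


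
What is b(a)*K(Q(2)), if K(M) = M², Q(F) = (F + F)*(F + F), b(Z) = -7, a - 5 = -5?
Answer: -1792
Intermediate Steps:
a = 0 (a = 5 - 5 = 0)
Q(F) = 4*F² (Q(F) = (2*F)*(2*F) = 4*F²)
b(a)*K(Q(2)) = -7*(4*2²)² = -7*(4*4)² = -7*16² = -7*256 = -1792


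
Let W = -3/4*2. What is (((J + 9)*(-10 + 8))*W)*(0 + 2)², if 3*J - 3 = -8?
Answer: 88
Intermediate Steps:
J = -5/3 (J = 1 + (⅓)*(-8) = 1 - 8/3 = -5/3 ≈ -1.6667)
W = -3/2 (W = -3*¼*2 = -¾*2 = -3/2 ≈ -1.5000)
(((J + 9)*(-10 + 8))*W)*(0 + 2)² = (((-5/3 + 9)*(-10 + 8))*(-3/2))*(0 + 2)² = (((22/3)*(-2))*(-3/2))*2² = -44/3*(-3/2)*4 = 22*4 = 88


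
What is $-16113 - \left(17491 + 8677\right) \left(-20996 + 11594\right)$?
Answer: $246015423$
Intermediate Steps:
$-16113 - \left(17491 + 8677\right) \left(-20996 + 11594\right) = -16113 - 26168 \left(-9402\right) = -16113 - -246031536 = -16113 + 246031536 = 246015423$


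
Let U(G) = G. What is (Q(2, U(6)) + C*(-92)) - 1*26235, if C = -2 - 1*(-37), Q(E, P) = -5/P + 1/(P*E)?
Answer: -117823/4 ≈ -29456.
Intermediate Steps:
Q(E, P) = -5/P + 1/(E*P)
C = 35 (C = -2 + 37 = 35)
(Q(2, U(6)) + C*(-92)) - 1*26235 = ((1 - 5*2)/(2*6) + 35*(-92)) - 1*26235 = ((1/2)*(1/6)*(1 - 10) - 3220) - 26235 = ((1/2)*(1/6)*(-9) - 3220) - 26235 = (-3/4 - 3220) - 26235 = -12883/4 - 26235 = -117823/4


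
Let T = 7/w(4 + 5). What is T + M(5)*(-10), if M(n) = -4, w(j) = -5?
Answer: 193/5 ≈ 38.600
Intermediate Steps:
T = -7/5 (T = 7/(-5) = 7*(-⅕) = -7/5 ≈ -1.4000)
T + M(5)*(-10) = -7/5 - 4*(-10) = -7/5 + 40 = 193/5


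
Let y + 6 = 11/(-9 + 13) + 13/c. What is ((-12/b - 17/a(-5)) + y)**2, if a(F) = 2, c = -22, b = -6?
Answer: 207025/1936 ≈ 106.93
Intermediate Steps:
y = -169/44 (y = -6 + (11/(-9 + 13) + 13/(-22)) = -6 + (11/4 + 13*(-1/22)) = -6 + (11*(1/4) - 13/22) = -6 + (11/4 - 13/22) = -6 + 95/44 = -169/44 ≈ -3.8409)
((-12/b - 17/a(-5)) + y)**2 = ((-12/(-6) - 17/2) - 169/44)**2 = ((-12*(-1/6) - 17*1/2) - 169/44)**2 = ((2 - 17/2) - 169/44)**2 = (-13/2 - 169/44)**2 = (-455/44)**2 = 207025/1936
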